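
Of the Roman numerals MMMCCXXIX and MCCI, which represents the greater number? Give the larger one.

MMMCCXXIX = 3229
MCCI = 1201
3229 is larger

MMMCCXXIX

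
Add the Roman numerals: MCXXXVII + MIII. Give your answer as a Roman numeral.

MCXXXVII = 1137
MIII = 1003
1137 + 1003 = 2140

MMCXL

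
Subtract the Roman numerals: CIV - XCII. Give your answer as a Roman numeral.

CIV = 104
XCII = 92
104 - 92 = 12

XII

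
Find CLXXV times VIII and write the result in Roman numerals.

CLXXV = 175
VIII = 8
175 × 8 = 1400

MCD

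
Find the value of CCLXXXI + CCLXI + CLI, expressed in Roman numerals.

CCLXXXI = 281, CCLXI = 261, CLI = 151
281 + 261 = 542
542 + 151 = 693

DCXCIII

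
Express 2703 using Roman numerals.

Convert 2703 to Roman numerals:
  2703 contains 2×1000 (MM)
  703 contains 1×500 (D)
  203 contains 2×100 (CC)
  3 contains 3×1 (III)

MMDCCIII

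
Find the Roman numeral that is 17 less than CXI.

CXI = 111
111 - 17 = 94

XCIV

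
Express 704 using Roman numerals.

Convert 704 to Roman numerals:
  704 contains 1×500 (D)
  204 contains 2×100 (CC)
  4 contains 1×4 (IV)

DCCIV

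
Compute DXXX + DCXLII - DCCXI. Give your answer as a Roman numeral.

DXXX = 530, DCXLII = 642, DCCXI = 711
530 + 642 = 1172
1172 - 711 = 461

CDLXI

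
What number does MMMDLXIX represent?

MMMDLXIX: M=1000, M=1000, M=1000, D=500, L=50, X=10, IX=9
1000 + 1000 + 1000 + 500 + 50 + 10 + 9 = 3569

3569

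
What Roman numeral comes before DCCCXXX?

DCCCXXX = 830; previous is 829

DCCCXXIX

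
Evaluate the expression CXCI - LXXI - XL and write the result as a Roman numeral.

CXCI = 191, LXXI = 71, XL = 40
191 - 71 = 120
120 - 40 = 80

LXXX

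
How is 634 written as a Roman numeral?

Convert 634 to Roman numerals:
  634 contains 1×500 (D)
  134 contains 1×100 (C)
  34 contains 3×10 (XXX)
  4 contains 1×4 (IV)

DCXXXIV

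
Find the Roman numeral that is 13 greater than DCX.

DCX = 610
610 + 13 = 623

DCXXIII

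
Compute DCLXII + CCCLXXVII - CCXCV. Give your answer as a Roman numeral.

DCLXII = 662, CCCLXXVII = 377, CCXCV = 295
662 + 377 = 1039
1039 - 295 = 744

DCCXLIV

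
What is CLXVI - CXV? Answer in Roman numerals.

CLXVI = 166
CXV = 115
166 - 115 = 51

LI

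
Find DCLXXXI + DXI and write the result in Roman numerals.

DCLXXXI = 681
DXI = 511
681 + 511 = 1192

MCXCII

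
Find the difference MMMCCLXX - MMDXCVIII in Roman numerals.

MMMCCLXX = 3270
MMDXCVIII = 2598
3270 - 2598 = 672

DCLXXII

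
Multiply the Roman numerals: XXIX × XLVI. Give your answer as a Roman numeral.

XXIX = 29
XLVI = 46
29 × 46 = 1334

MCCCXXXIV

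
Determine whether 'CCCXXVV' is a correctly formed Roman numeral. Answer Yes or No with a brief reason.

'CCCXXVV': V should not appear more than once

No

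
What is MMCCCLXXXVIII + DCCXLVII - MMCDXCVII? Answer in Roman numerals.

MMCCCLXXXVIII = 2388, DCCXLVII = 747, MMCDXCVII = 2497
2388 + 747 = 3135
3135 - 2497 = 638

DCXXXVIII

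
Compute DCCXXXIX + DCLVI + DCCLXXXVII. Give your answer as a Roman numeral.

DCCXXXIX = 739, DCLVI = 656, DCCLXXXVII = 787
739 + 656 = 1395
1395 + 787 = 2182

MMCLXXXII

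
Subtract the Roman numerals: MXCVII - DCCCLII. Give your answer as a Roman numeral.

MXCVII = 1097
DCCCLII = 852
1097 - 852 = 245

CCXLV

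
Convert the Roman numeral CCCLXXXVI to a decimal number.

CCCLXXXVI: C=100, C=100, C=100, L=50, X=10, X=10, X=10, V=5, I=1
100 + 100 + 100 + 50 + 10 + 10 + 10 + 5 + 1 = 386

386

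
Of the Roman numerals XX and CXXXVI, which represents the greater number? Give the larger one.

XX = 20
CXXXVI = 136
136 is larger

CXXXVI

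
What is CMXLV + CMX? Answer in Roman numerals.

CMXLV = 945
CMX = 910
945 + 910 = 1855

MDCCCLV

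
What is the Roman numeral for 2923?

Convert 2923 to Roman numerals:
  2923 contains 2×1000 (MM)
  923 contains 1×900 (CM)
  23 contains 2×10 (XX)
  3 contains 3×1 (III)

MMCMXXIII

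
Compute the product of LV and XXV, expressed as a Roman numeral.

LV = 55
XXV = 25
55 × 25 = 1375

MCCCLXXV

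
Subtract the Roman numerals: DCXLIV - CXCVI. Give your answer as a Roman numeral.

DCXLIV = 644
CXCVI = 196
644 - 196 = 448

CDXLVIII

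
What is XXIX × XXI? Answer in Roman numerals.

XXIX = 29
XXI = 21
29 × 21 = 609

DCIX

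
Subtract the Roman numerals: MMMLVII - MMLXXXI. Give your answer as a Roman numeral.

MMMLVII = 3057
MMLXXXI = 2081
3057 - 2081 = 976

CMLXXVI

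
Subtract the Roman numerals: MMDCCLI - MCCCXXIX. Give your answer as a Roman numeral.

MMDCCLI = 2751
MCCCXXIX = 1329
2751 - 1329 = 1422

MCDXXII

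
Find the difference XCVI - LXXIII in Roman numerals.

XCVI = 96
LXXIII = 73
96 - 73 = 23

XXIII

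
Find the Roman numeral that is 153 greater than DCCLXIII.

DCCLXIII = 763
763 + 153 = 916

CMXVI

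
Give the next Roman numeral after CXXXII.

CXXXII = 132, so the next integer is 132 + 1 = 133

CXXXIII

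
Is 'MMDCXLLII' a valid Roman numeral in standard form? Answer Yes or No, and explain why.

'MMDCXLLII': L should not appear more than once

No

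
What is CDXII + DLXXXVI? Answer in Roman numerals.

CDXII = 412
DLXXXVI = 586
412 + 586 = 998

CMXCVIII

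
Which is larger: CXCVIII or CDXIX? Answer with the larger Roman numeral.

CXCVIII = 198
CDXIX = 419
419 is larger

CDXIX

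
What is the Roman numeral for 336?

Convert 336 to Roman numerals:
  336 contains 3×100 (CCC)
  36 contains 3×10 (XXX)
  6 contains 1×5 (V)
  1 contains 1×1 (I)

CCCXXXVI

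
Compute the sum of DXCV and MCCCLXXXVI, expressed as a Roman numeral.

DXCV = 595
MCCCLXXXVI = 1386
595 + 1386 = 1981

MCMLXXXI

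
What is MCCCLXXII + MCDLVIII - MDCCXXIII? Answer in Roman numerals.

MCCCLXXII = 1372, MCDLVIII = 1458, MDCCXXIII = 1723
1372 + 1458 = 2830
2830 - 1723 = 1107

MCVII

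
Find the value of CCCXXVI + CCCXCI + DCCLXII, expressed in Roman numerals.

CCCXXVI = 326, CCCXCI = 391, DCCLXII = 762
326 + 391 = 717
717 + 762 = 1479

MCDLXXIX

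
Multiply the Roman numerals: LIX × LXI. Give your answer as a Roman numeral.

LIX = 59
LXI = 61
59 × 61 = 3599

MMMDXCIX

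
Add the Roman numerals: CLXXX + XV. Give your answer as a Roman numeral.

CLXXX = 180
XV = 15
180 + 15 = 195

CXCV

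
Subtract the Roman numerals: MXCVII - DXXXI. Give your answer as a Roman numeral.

MXCVII = 1097
DXXXI = 531
1097 - 531 = 566

DLXVI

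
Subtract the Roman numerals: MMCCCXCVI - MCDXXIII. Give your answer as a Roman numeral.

MMCCCXCVI = 2396
MCDXXIII = 1423
2396 - 1423 = 973

CMLXXIII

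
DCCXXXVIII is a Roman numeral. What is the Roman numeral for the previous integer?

DCCXXXVIII = 738, so the previous integer is 738 - 1 = 737

DCCXXXVII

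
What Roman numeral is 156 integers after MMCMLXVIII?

MMCMLXVIII = 2968
2968 + 156 = 3124

MMMCXXIV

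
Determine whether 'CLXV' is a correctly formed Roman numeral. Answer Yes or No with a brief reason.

'CLXV': Check the rules: uses only the symbols I, V, X, L, C, D, M; no symbol is repeated more than three times in a row; V, L and D each appear at most once; no smaller symbol precedes a larger one (values never increase from left to right). Value: C (100) + L (50) + X (10) + V (5) = 165. So it is a valid standard Roman numeral.

Yes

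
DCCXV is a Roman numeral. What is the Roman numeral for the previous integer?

DCCXV = 715; previous is 714

DCCXIV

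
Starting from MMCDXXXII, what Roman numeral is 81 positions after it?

MMCDXXXII = 2432
2432 + 81 = 2513

MMDXIII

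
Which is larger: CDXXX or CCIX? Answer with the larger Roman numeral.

CDXXX = 430
CCIX = 209
430 is larger

CDXXX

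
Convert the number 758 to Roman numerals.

Convert 758 to Roman numerals:
  758 contains 1×500 (D)
  258 contains 2×100 (CC)
  58 contains 1×50 (L)
  8 contains 1×5 (V)
  3 contains 3×1 (III)

DCCLVIII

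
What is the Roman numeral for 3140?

Convert 3140 to Roman numerals:
  3140 contains 3×1000 (MMM)
  140 contains 1×100 (C)
  40 contains 1×40 (XL)

MMMCXL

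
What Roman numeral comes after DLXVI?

DLXVI = 566, so the next integer is 566 + 1 = 567

DLXVII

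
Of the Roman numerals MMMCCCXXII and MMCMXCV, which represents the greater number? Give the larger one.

MMMCCCXXII = 3322
MMCMXCV = 2995
3322 is larger

MMMCCCXXII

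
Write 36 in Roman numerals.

Convert 36 to Roman numerals:
  36 contains 3×10 (XXX)
  6 contains 1×5 (V)
  1 contains 1×1 (I)

XXXVI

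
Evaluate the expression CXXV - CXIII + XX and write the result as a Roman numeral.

CXXV = 125, CXIII = 113, XX = 20
125 - 113 = 12
12 + 20 = 32

XXXII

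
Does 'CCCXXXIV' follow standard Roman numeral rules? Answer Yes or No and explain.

'CCCXXXIV': Check the rules: uses only the symbols I, V, X, L, C, D, M; no symbol is repeated more than three times in a row; V, L and D each appear at most once; the only place a smaller symbol precedes a larger one is the allowed subtractive pair IV, the symbol right after such a pair (if any) is smaller than the pair's first symbol, and otherwise the values never increase from left to right. Value: C (100) + C (100) + C (100) + X (10) + X (10) + X (10) + IV (4) = 334. So it is a valid standard Roman numeral.

Yes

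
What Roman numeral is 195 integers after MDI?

MDI = 1501
1501 + 195 = 1696

MDCXCVI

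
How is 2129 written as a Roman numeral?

Convert 2129 to Roman numerals:
  2129 contains 2×1000 (MM)
  129 contains 1×100 (C)
  29 contains 2×10 (XX)
  9 contains 1×9 (IX)

MMCXXIX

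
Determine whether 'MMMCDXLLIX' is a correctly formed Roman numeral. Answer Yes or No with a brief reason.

'MMMCDXLLIX': L should not appear more than once

No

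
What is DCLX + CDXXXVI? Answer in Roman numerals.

DCLX = 660
CDXXXVI = 436
660 + 436 = 1096

MXCVI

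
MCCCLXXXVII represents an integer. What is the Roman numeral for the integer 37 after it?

MCCCLXXXVII = 1387
1387 + 37 = 1424

MCDXXIV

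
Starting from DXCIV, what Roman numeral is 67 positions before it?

DXCIV = 594
594 - 67 = 527

DXXVII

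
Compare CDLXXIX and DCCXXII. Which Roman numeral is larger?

CDLXXIX = 479
DCCXXII = 722
722 is larger

DCCXXII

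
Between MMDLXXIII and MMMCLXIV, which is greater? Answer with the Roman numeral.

MMDLXXIII = 2573
MMMCLXIV = 3164
3164 is larger

MMMCLXIV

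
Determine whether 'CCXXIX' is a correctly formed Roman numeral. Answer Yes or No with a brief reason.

'CCXXIX': Check the rules: uses only the symbols I, V, X, L, C, D, M; no symbol is repeated more than three times in a row; V, L and D each appear at most once; the only place a smaller symbol precedes a larger one is the allowed subtractive pair IX, the symbol right after such a pair (if any) is smaller than the pair's first symbol, and otherwise the values never increase from left to right. Value: C (100) + C (100) + X (10) + X (10) + IX (9) = 229. So it is a valid standard Roman numeral.

Yes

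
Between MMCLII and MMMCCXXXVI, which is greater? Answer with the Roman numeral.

MMCLII = 2152
MMMCCXXXVI = 3236
3236 is larger

MMMCCXXXVI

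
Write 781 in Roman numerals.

Convert 781 to Roman numerals:
  781 contains 1×500 (D)
  281 contains 2×100 (CC)
  81 contains 1×50 (L)
  31 contains 3×10 (XXX)
  1 contains 1×1 (I)

DCCLXXXI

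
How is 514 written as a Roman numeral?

Convert 514 to Roman numerals:
  514 contains 1×500 (D)
  14 contains 1×10 (X)
  4 contains 1×4 (IV)

DXIV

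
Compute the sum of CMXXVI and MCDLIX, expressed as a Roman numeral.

CMXXVI = 926
MCDLIX = 1459
926 + 1459 = 2385

MMCCCLXXXV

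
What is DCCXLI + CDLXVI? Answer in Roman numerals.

DCCXLI = 741
CDLXVI = 466
741 + 466 = 1207

MCCVII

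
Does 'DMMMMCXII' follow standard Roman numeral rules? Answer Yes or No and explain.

'DMMMMCXII': More than 3 consecutive M's

No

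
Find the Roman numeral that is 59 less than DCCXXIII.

DCCXXIII = 723
723 - 59 = 664

DCLXIV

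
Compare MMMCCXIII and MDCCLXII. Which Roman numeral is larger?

MMMCCXIII = 3213
MDCCLXII = 1762
3213 is larger

MMMCCXIII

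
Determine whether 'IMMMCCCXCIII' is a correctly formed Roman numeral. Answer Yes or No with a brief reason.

'IMMMCCCXCIII': Invalid subtractive combination: IM

No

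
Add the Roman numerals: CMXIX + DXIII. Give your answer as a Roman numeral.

CMXIX = 919
DXIII = 513
919 + 513 = 1432

MCDXXXII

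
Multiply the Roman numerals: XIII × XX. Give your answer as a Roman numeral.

XIII = 13
XX = 20
13 × 20 = 260

CCLX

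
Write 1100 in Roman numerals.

Convert 1100 to Roman numerals:
  1100 contains 1×1000 (M)
  100 contains 1×100 (C)

MC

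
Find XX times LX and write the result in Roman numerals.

XX = 20
LX = 60
20 × 60 = 1200

MCC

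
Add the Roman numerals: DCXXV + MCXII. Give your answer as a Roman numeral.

DCXXV = 625
MCXII = 1112
625 + 1112 = 1737

MDCCXXXVII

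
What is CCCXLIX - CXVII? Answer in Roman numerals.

CCCXLIX = 349
CXVII = 117
349 - 117 = 232

CCXXXII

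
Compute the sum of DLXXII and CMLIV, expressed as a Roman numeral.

DLXXII = 572
CMLIV = 954
572 + 954 = 1526

MDXXVI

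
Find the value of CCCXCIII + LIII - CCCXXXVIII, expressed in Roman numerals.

CCCXCIII = 393, LIII = 53, CCCXXXVIII = 338
393 + 53 = 446
446 - 338 = 108

CVIII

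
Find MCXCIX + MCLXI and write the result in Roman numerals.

MCXCIX = 1199
MCLXI = 1161
1199 + 1161 = 2360

MMCCCLX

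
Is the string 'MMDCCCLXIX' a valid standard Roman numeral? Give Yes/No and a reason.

'MMDCCCLXIX': Check the rules: uses only the symbols I, V, X, L, C, D, M; no symbol is repeated more than three times in a row; V, L and D each appear at most once; the only place a smaller symbol precedes a larger one is the allowed subtractive pair IX, the symbol right after such a pair (if any) is smaller than the pair's first symbol, and otherwise the values never increase from left to right. Value: M (1000) + M (1000) + D (500) + C (100) + C (100) + C (100) + L (50) + X (10) + IX (9) = 2869. So it is a valid standard Roman numeral.

Yes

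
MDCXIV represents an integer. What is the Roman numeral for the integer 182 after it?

MDCXIV = 1614
1614 + 182 = 1796

MDCCXCVI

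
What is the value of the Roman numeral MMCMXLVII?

MMCMXLVII: M=1000, M=1000, CM=900, XL=40, V=5, I=1, I=1
1000 + 1000 + 900 + 40 + 5 + 1 + 1 = 2947

2947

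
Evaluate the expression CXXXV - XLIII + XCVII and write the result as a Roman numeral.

CXXXV = 135, XLIII = 43, XCVII = 97
135 - 43 = 92
92 + 97 = 189

CLXXXIX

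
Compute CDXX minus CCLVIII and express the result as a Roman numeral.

CDXX = 420
CCLVIII = 258
420 - 258 = 162

CLXII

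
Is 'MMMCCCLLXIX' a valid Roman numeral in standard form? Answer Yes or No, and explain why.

'MMMCCCLLXIX': L should not appear more than once

No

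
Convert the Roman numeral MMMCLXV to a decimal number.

MMMCLXV: M=1000, M=1000, M=1000, C=100, L=50, X=10, V=5
1000 + 1000 + 1000 + 100 + 50 + 10 + 5 = 3165

3165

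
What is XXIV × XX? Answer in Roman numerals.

XXIV = 24
XX = 20
24 × 20 = 480

CDLXXX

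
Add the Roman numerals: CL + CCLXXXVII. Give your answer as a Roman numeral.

CL = 150
CCLXXXVII = 287
150 + 287 = 437

CDXXXVII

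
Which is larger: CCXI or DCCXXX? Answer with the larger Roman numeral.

CCXI = 211
DCCXXX = 730
730 is larger

DCCXXX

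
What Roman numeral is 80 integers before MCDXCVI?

MCDXCVI = 1496
1496 - 80 = 1416

MCDXVI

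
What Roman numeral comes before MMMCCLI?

MMMCCLI = 3251, so the previous integer is 3251 - 1 = 3250

MMMCCL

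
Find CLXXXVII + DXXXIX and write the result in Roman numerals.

CLXXXVII = 187
DXXXIX = 539
187 + 539 = 726

DCCXXVI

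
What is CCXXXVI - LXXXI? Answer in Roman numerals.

CCXXXVI = 236
LXXXI = 81
236 - 81 = 155

CLV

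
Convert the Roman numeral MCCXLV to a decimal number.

MCCXLV: M=1000, C=100, C=100, XL=40, V=5
1000 + 100 + 100 + 40 + 5 = 1245

1245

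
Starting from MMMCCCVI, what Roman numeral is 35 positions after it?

MMMCCCVI = 3306
3306 + 35 = 3341

MMMCCCXLI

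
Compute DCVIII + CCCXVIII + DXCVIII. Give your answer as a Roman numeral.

DCVIII = 608, CCCXVIII = 318, DXCVIII = 598
608 + 318 = 926
926 + 598 = 1524

MDXXIV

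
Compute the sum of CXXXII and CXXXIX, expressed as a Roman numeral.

CXXXII = 132
CXXXIX = 139
132 + 139 = 271

CCLXXI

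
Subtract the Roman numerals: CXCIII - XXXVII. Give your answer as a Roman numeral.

CXCIII = 193
XXXVII = 37
193 - 37 = 156

CLVI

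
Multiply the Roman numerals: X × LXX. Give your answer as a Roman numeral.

X = 10
LXX = 70
10 × 70 = 700

DCC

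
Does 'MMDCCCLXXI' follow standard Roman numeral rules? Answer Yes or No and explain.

'MMDCCCLXXI': Check the rules: uses only the symbols I, V, X, L, C, D, M; no symbol is repeated more than three times in a row; V, L and D each appear at most once; no smaller symbol precedes a larger one (values never increase from left to right). Value: M (1000) + M (1000) + D (500) + C (100) + C (100) + C (100) + L (50) + X (10) + X (10) + I (1) = 2871. So it is a valid standard Roman numeral.

Yes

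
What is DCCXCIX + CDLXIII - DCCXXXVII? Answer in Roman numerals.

DCCXCIX = 799, CDLXIII = 463, DCCXXXVII = 737
799 + 463 = 1262
1262 - 737 = 525

DXXV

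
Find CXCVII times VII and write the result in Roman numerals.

CXCVII = 197
VII = 7
197 × 7 = 1379

MCCCLXXIX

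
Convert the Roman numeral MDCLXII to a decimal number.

MDCLXII: M=1000, D=500, C=100, L=50, X=10, I=1, I=1
1000 + 500 + 100 + 50 + 10 + 1 + 1 = 1662

1662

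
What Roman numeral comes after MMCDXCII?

MMCDXCII = 2492; next is 2493

MMCDXCIII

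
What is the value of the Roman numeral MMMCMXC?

MMMCMXC: M=1000, M=1000, M=1000, CM=900, XC=90
1000 + 1000 + 1000 + 900 + 90 = 3990

3990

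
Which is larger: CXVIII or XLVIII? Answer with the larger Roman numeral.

CXVIII = 118
XLVIII = 48
118 is larger

CXVIII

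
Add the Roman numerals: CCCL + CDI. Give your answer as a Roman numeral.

CCCL = 350
CDI = 401
350 + 401 = 751

DCCLI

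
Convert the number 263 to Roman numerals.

Convert 263 to Roman numerals:
  263 contains 2×100 (CC)
  63 contains 1×50 (L)
  13 contains 1×10 (X)
  3 contains 3×1 (III)

CCLXIII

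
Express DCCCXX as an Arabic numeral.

DCCCXX: D=500, C=100, C=100, C=100, X=10, X=10
500 + 100 + 100 + 100 + 10 + 10 = 820

820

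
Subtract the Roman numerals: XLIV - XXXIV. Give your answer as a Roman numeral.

XLIV = 44
XXXIV = 34
44 - 34 = 10

X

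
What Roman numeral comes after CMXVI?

CMXVI = 916, so the next integer is 916 + 1 = 917

CMXVII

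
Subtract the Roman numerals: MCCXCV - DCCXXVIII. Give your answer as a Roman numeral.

MCCXCV = 1295
DCCXXVIII = 728
1295 - 728 = 567

DLXVII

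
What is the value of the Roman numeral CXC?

CXC: C=100, XC=90
100 + 90 = 190

190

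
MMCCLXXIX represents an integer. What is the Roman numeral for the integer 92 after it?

MMCCLXXIX = 2279
2279 + 92 = 2371

MMCCCLXXI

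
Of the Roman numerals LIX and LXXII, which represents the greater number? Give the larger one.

LIX = 59
LXXII = 72
72 is larger

LXXII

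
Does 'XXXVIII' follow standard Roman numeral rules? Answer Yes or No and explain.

'XXXVIII': Check the rules: uses only the symbols I, V, X, L, C, D, M; no symbol is repeated more than three times in a row; V, L and D each appear at most once; no smaller symbol precedes a larger one (values never increase from left to right). Value: X (10) + X (10) + X (10) + V (5) + I (1) + I (1) + I (1) = 38. So it is a valid standard Roman numeral.

Yes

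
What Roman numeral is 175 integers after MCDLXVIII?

MCDLXVIII = 1468
1468 + 175 = 1643

MDCXLIII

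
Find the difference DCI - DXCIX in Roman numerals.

DCI = 601
DXCIX = 599
601 - 599 = 2

II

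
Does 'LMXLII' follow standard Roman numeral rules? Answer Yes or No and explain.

'LMXLII': L should not appear more than once

No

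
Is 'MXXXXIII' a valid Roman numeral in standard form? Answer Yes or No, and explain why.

'MXXXXIII': More than 3 consecutive X's

No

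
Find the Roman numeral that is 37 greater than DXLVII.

DXLVII = 547
547 + 37 = 584

DLXXXIV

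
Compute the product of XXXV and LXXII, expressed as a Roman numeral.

XXXV = 35
LXXII = 72
35 × 72 = 2520

MMDXX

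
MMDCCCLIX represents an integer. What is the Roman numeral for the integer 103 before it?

MMDCCCLIX = 2859
2859 - 103 = 2756

MMDCCLVI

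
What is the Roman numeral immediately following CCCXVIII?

CCCXVIII = 318; next is 319

CCCXIX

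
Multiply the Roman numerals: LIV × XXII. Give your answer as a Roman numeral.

LIV = 54
XXII = 22
54 × 22 = 1188

MCLXXXVIII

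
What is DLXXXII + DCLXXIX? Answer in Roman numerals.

DLXXXII = 582
DCLXXIX = 679
582 + 679 = 1261

MCCLXI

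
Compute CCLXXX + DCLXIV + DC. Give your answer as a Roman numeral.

CCLXXX = 280, DCLXIV = 664, DC = 600
280 + 664 = 944
944 + 600 = 1544

MDXLIV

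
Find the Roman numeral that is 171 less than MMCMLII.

MMCMLII = 2952
2952 - 171 = 2781

MMDCCLXXXI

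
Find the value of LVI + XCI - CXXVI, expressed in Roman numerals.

LVI = 56, XCI = 91, CXXVI = 126
56 + 91 = 147
147 - 126 = 21

XXI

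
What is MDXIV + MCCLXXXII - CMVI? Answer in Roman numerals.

MDXIV = 1514, MCCLXXXII = 1282, CMVI = 906
1514 + 1282 = 2796
2796 - 906 = 1890

MDCCCXC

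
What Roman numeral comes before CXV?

CXV = 115; previous is 114

CXIV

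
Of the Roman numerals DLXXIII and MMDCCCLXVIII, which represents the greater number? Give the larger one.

DLXXIII = 573
MMDCCCLXVIII = 2868
2868 is larger

MMDCCCLXVIII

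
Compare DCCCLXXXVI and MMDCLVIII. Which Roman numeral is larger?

DCCCLXXXVI = 886
MMDCLVIII = 2658
2658 is larger

MMDCLVIII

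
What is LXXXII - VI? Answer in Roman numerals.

LXXXII = 82
VI = 6
82 - 6 = 76

LXXVI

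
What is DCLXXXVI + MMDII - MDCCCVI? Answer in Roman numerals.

DCLXXXVI = 686, MMDII = 2502, MDCCCVI = 1806
686 + 2502 = 3188
3188 - 1806 = 1382

MCCCLXXXII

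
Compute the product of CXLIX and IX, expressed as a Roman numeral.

CXLIX = 149
IX = 9
149 × 9 = 1341

MCCCXLI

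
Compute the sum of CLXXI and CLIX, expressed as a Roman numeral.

CLXXI = 171
CLIX = 159
171 + 159 = 330

CCCXXX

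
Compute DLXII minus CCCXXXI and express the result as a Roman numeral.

DLXII = 562
CCCXXXI = 331
562 - 331 = 231

CCXXXI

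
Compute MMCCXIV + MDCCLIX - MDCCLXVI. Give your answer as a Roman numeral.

MMCCXIV = 2214, MDCCLIX = 1759, MDCCLXVI = 1766
2214 + 1759 = 3973
3973 - 1766 = 2207

MMCCVII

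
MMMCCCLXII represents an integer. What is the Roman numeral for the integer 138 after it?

MMMCCCLXII = 3362
3362 + 138 = 3500

MMMD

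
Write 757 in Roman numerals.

Convert 757 to Roman numerals:
  757 contains 1×500 (D)
  257 contains 2×100 (CC)
  57 contains 1×50 (L)
  7 contains 1×5 (V)
  2 contains 2×1 (II)

DCCLVII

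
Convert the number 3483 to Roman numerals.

Convert 3483 to Roman numerals:
  3483 contains 3×1000 (MMM)
  483 contains 1×400 (CD)
  83 contains 1×50 (L)
  33 contains 3×10 (XXX)
  3 contains 3×1 (III)

MMMCDLXXXIII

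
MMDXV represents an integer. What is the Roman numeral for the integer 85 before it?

MMDXV = 2515
2515 - 85 = 2430

MMCDXXX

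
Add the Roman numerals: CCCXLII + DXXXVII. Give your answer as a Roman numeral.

CCCXLII = 342
DXXXVII = 537
342 + 537 = 879

DCCCLXXIX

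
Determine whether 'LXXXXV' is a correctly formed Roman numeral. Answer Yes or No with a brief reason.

'LXXXXV': More than 3 consecutive X's

No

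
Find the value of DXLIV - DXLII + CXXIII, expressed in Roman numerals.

DXLIV = 544, DXLII = 542, CXXIII = 123
544 - 542 = 2
2 + 123 = 125

CXXV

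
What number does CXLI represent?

CXLI: C=100, XL=40, I=1
100 + 40 + 1 = 141

141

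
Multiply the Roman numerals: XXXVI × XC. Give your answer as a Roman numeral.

XXXVI = 36
XC = 90
36 × 90 = 3240

MMMCCXL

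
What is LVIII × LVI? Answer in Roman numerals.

LVIII = 58
LVI = 56
58 × 56 = 3248

MMMCCXLVIII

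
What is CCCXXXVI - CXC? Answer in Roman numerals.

CCCXXXVI = 336
CXC = 190
336 - 190 = 146

CXLVI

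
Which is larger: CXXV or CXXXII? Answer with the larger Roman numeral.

CXXV = 125
CXXXII = 132
132 is larger

CXXXII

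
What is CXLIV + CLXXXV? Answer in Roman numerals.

CXLIV = 144
CLXXXV = 185
144 + 185 = 329

CCCXXIX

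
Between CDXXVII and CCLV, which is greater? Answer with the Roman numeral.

CDXXVII = 427
CCLV = 255
427 is larger

CDXXVII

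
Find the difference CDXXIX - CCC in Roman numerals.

CDXXIX = 429
CCC = 300
429 - 300 = 129

CXXIX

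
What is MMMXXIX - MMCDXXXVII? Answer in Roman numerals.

MMMXXIX = 3029
MMCDXXXVII = 2437
3029 - 2437 = 592

DXCII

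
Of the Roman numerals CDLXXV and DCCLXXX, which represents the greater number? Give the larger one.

CDLXXV = 475
DCCLXXX = 780
780 is larger

DCCLXXX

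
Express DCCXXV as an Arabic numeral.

DCCXXV: D=500, C=100, C=100, X=10, X=10, V=5
500 + 100 + 100 + 10 + 10 + 5 = 725

725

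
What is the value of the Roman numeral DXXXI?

DXXXI: D=500, X=10, X=10, X=10, I=1
500 + 10 + 10 + 10 + 1 = 531

531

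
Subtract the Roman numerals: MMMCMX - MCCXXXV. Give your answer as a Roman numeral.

MMMCMX = 3910
MCCXXXV = 1235
3910 - 1235 = 2675

MMDCLXXV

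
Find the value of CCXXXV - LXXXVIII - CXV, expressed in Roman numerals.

CCXXXV = 235, LXXXVIII = 88, CXV = 115
235 - 88 = 147
147 - 115 = 32

XXXII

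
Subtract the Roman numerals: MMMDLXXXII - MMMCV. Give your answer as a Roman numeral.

MMMDLXXXII = 3582
MMMCV = 3105
3582 - 3105 = 477

CDLXXVII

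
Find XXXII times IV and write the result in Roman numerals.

XXXII = 32
IV = 4
32 × 4 = 128

CXXVIII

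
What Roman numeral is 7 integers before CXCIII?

CXCIII = 193
193 - 7 = 186

CLXXXVI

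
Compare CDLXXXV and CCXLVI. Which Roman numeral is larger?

CDLXXXV = 485
CCXLVI = 246
485 is larger

CDLXXXV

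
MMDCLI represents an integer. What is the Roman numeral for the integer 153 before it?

MMDCLI = 2651
2651 - 153 = 2498

MMCDXCVIII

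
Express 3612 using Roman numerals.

Convert 3612 to Roman numerals:
  3612 contains 3×1000 (MMM)
  612 contains 1×500 (D)
  112 contains 1×100 (C)
  12 contains 1×10 (X)
  2 contains 2×1 (II)

MMMDCXII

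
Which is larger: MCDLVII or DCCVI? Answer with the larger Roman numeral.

MCDLVII = 1457
DCCVI = 706
1457 is larger

MCDLVII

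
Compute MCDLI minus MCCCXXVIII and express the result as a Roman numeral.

MCDLI = 1451
MCCCXXVIII = 1328
1451 - 1328 = 123

CXXIII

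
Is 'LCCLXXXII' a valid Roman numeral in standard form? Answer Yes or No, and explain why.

'LCCLXXXII': L should not appear more than once

No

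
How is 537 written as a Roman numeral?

Convert 537 to Roman numerals:
  537 contains 1×500 (D)
  37 contains 3×10 (XXX)
  7 contains 1×5 (V)
  2 contains 2×1 (II)

DXXXVII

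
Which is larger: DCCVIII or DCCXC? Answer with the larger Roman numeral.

DCCVIII = 708
DCCXC = 790
790 is larger

DCCXC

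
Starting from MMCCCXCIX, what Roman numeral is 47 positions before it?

MMCCCXCIX = 2399
2399 - 47 = 2352

MMCCCLII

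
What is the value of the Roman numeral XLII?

XLII: XL=40, I=1, I=1
40 + 1 + 1 = 42

42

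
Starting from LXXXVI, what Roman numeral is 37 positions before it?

LXXXVI = 86
86 - 37 = 49

XLIX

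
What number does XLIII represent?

XLIII: XL=40, I=1, I=1, I=1
40 + 1 + 1 + 1 = 43

43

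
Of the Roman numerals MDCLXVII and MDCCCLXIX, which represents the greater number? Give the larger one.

MDCLXVII = 1667
MDCCCLXIX = 1869
1869 is larger

MDCCCLXIX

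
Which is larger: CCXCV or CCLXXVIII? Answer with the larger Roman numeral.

CCXCV = 295
CCLXXVIII = 278
295 is larger

CCXCV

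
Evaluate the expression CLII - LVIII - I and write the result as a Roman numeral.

CLII = 152, LVIII = 58, I = 1
152 - 58 = 94
94 - 1 = 93

XCIII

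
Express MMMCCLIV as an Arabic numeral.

MMMCCLIV: M=1000, M=1000, M=1000, C=100, C=100, L=50, IV=4
1000 + 1000 + 1000 + 100 + 100 + 50 + 4 = 3254

3254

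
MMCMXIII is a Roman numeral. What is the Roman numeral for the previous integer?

MMCMXIII = 2913; previous is 2912

MMCMXII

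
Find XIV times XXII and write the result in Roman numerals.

XIV = 14
XXII = 22
14 × 22 = 308

CCCVIII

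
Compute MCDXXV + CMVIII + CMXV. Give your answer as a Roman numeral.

MCDXXV = 1425, CMVIII = 908, CMXV = 915
1425 + 908 = 2333
2333 + 915 = 3248

MMMCCXLVIII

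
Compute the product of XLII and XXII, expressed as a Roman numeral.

XLII = 42
XXII = 22
42 × 22 = 924

CMXXIV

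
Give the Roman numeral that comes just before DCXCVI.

DCXCVI = 696, so the previous integer is 696 - 1 = 695

DCXCV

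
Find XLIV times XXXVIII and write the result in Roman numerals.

XLIV = 44
XXXVIII = 38
44 × 38 = 1672

MDCLXXII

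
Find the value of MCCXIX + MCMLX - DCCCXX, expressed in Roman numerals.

MCCXIX = 1219, MCMLX = 1960, DCCCXX = 820
1219 + 1960 = 3179
3179 - 820 = 2359

MMCCCLIX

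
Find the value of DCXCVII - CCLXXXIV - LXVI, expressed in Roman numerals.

DCXCVII = 697, CCLXXXIV = 284, LXVI = 66
697 - 284 = 413
413 - 66 = 347

CCCXLVII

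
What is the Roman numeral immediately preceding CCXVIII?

CCXVIII = 218, so the previous integer is 218 - 1 = 217

CCXVII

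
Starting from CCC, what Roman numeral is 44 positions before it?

CCC = 300
300 - 44 = 256

CCLVI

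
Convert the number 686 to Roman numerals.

Convert 686 to Roman numerals:
  686 contains 1×500 (D)
  186 contains 1×100 (C)
  86 contains 1×50 (L)
  36 contains 3×10 (XXX)
  6 contains 1×5 (V)
  1 contains 1×1 (I)

DCLXXXVI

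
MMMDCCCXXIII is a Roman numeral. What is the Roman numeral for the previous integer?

MMMDCCCXXIII = 3823; previous is 3822

MMMDCCCXXII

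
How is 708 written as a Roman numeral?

Convert 708 to Roman numerals:
  708 contains 1×500 (D)
  208 contains 2×100 (CC)
  8 contains 1×5 (V)
  3 contains 3×1 (III)

DCCVIII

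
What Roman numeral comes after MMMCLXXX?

MMMCLXXX = 3180, so the next integer is 3180 + 1 = 3181

MMMCLXXXI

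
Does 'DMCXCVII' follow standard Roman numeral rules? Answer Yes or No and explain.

'DMCXCVII': Invalid subtractive combination: DM

No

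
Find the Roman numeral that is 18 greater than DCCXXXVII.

DCCXXXVII = 737
737 + 18 = 755

DCCLV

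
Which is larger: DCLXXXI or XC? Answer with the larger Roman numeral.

DCLXXXI = 681
XC = 90
681 is larger

DCLXXXI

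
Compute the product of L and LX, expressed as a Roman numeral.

L = 50
LX = 60
50 × 60 = 3000

MMM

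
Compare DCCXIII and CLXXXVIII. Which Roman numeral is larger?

DCCXIII = 713
CLXXXVIII = 188
713 is larger

DCCXIII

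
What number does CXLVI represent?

CXLVI: C=100, XL=40, V=5, I=1
100 + 40 + 5 + 1 = 146

146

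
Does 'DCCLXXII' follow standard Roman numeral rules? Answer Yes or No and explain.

'DCCLXXII': Check the rules: uses only the symbols I, V, X, L, C, D, M; no symbol is repeated more than three times in a row; V, L and D each appear at most once; no smaller symbol precedes a larger one (values never increase from left to right). Value: D (500) + C (100) + C (100) + L (50) + X (10) + X (10) + I (1) + I (1) = 772. So it is a valid standard Roman numeral.

Yes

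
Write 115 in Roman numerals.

Convert 115 to Roman numerals:
  115 contains 1×100 (C)
  15 contains 1×10 (X)
  5 contains 1×5 (V)

CXV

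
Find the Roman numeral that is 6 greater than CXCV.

CXCV = 195
195 + 6 = 201

CCI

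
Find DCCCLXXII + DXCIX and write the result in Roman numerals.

DCCCLXXII = 872
DXCIX = 599
872 + 599 = 1471

MCDLXXI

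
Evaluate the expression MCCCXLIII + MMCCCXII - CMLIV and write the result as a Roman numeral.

MCCCXLIII = 1343, MMCCCXII = 2312, CMLIV = 954
1343 + 2312 = 3655
3655 - 954 = 2701

MMDCCI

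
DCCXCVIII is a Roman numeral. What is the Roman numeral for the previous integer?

DCCXCVIII = 798, so the previous integer is 798 - 1 = 797

DCCXCVII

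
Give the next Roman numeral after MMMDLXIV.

MMMDLXIV = 3564, so the next integer is 3564 + 1 = 3565

MMMDLXV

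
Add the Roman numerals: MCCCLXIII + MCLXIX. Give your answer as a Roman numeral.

MCCCLXIII = 1363
MCLXIX = 1169
1363 + 1169 = 2532

MMDXXXII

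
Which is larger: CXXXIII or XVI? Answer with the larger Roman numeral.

CXXXIII = 133
XVI = 16
133 is larger

CXXXIII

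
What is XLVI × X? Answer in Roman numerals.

XLVI = 46
X = 10
46 × 10 = 460

CDLX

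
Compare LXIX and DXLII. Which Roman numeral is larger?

LXIX = 69
DXLII = 542
542 is larger

DXLII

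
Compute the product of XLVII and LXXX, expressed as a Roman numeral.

XLVII = 47
LXXX = 80
47 × 80 = 3760

MMMDCCLX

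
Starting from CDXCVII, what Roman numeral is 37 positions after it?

CDXCVII = 497
497 + 37 = 534

DXXXIV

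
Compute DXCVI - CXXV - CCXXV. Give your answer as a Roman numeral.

DXCVI = 596, CXXV = 125, CCXXV = 225
596 - 125 = 471
471 - 225 = 246

CCXLVI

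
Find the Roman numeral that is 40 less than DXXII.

DXXII = 522
522 - 40 = 482

CDLXXXII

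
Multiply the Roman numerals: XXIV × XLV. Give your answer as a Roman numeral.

XXIV = 24
XLV = 45
24 × 45 = 1080

MLXXX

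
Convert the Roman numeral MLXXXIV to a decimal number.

MLXXXIV: M=1000, L=50, X=10, X=10, X=10, IV=4
1000 + 50 + 10 + 10 + 10 + 4 = 1084

1084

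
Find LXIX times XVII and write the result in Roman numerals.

LXIX = 69
XVII = 17
69 × 17 = 1173

MCLXXIII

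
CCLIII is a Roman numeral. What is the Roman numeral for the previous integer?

CCLIII = 253; previous is 252

CCLII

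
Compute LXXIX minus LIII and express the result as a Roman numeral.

LXXIX = 79
LIII = 53
79 - 53 = 26

XXVI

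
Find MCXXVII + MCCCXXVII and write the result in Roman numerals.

MCXXVII = 1127
MCCCXXVII = 1327
1127 + 1327 = 2454

MMCDLIV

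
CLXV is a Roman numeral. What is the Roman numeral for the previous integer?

CLXV = 165; previous is 164

CLXIV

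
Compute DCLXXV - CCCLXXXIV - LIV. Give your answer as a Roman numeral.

DCLXXV = 675, CCCLXXXIV = 384, LIV = 54
675 - 384 = 291
291 - 54 = 237

CCXXXVII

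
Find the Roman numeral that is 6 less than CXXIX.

CXXIX = 129
129 - 6 = 123

CXXIII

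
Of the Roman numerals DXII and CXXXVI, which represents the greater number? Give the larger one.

DXII = 512
CXXXVI = 136
512 is larger

DXII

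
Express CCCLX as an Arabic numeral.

CCCLX: C=100, C=100, C=100, L=50, X=10
100 + 100 + 100 + 50 + 10 = 360

360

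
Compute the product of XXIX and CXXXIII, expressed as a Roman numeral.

XXIX = 29
CXXXIII = 133
29 × 133 = 3857

MMMDCCCLVII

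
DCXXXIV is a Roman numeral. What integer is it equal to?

DCXXXIV: D=500, C=100, X=10, X=10, X=10, IV=4
500 + 100 + 10 + 10 + 10 + 4 = 634

634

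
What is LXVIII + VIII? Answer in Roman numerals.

LXVIII = 68
VIII = 8
68 + 8 = 76

LXXVI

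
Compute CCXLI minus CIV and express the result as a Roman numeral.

CCXLI = 241
CIV = 104
241 - 104 = 137

CXXXVII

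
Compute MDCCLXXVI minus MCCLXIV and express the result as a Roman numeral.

MDCCLXXVI = 1776
MCCLXIV = 1264
1776 - 1264 = 512

DXII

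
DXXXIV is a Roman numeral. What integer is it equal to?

DXXXIV: D=500, X=10, X=10, X=10, IV=4
500 + 10 + 10 + 10 + 4 = 534

534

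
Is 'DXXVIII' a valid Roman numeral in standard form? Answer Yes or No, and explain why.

'DXXVIII': Check the rules: uses only the symbols I, V, X, L, C, D, M; no symbol is repeated more than three times in a row; V, L and D each appear at most once; no smaller symbol precedes a larger one (values never increase from left to right). Value: D (500) + X (10) + X (10) + V (5) + I (1) + I (1) + I (1) = 528. So it is a valid standard Roman numeral.

Yes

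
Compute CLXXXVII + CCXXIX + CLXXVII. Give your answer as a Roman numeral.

CLXXXVII = 187, CCXXIX = 229, CLXXVII = 177
187 + 229 = 416
416 + 177 = 593

DXCIII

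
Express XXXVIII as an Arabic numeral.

XXXVIII: X=10, X=10, X=10, V=5, I=1, I=1, I=1
10 + 10 + 10 + 5 + 1 + 1 + 1 = 38

38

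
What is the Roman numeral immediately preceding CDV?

CDV = 405; previous is 404

CDIV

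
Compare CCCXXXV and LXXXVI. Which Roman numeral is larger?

CCCXXXV = 335
LXXXVI = 86
335 is larger

CCCXXXV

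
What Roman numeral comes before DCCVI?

DCCVI = 706, so the previous integer is 706 - 1 = 705

DCCV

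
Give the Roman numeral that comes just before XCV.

XCV = 95; previous is 94

XCIV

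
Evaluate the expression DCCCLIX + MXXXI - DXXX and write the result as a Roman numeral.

DCCCLIX = 859, MXXXI = 1031, DXXX = 530
859 + 1031 = 1890
1890 - 530 = 1360

MCCCLX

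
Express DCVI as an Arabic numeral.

DCVI: D=500, C=100, V=5, I=1
500 + 100 + 5 + 1 = 606

606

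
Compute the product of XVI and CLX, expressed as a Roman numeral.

XVI = 16
CLX = 160
16 × 160 = 2560

MMDLX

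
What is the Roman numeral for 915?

Convert 915 to Roman numerals:
  915 contains 1×900 (CM)
  15 contains 1×10 (X)
  5 contains 1×5 (V)

CMXV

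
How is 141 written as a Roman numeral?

Convert 141 to Roman numerals:
  141 contains 1×100 (C)
  41 contains 1×40 (XL)
  1 contains 1×1 (I)

CXLI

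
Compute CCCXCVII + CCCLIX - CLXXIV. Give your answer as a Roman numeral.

CCCXCVII = 397, CCCLIX = 359, CLXXIV = 174
397 + 359 = 756
756 - 174 = 582

DLXXXII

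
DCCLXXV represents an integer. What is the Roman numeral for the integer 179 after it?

DCCLXXV = 775
775 + 179 = 954

CMLIV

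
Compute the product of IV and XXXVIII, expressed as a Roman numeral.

IV = 4
XXXVIII = 38
4 × 38 = 152

CLII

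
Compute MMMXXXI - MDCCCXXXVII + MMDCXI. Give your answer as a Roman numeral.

MMMXXXI = 3031, MDCCCXXXVII = 1837, MMDCXI = 2611
3031 - 1837 = 1194
1194 + 2611 = 3805

MMMDCCCV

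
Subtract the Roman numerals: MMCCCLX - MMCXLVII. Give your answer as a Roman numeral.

MMCCCLX = 2360
MMCXLVII = 2147
2360 - 2147 = 213

CCXIII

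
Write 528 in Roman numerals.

Convert 528 to Roman numerals:
  528 contains 1×500 (D)
  28 contains 2×10 (XX)
  8 contains 1×5 (V)
  3 contains 3×1 (III)

DXXVIII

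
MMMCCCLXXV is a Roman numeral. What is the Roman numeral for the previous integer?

MMMCCCLXXV = 3375, so the previous integer is 3375 - 1 = 3374

MMMCCCLXXIV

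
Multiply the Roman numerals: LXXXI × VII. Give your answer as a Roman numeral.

LXXXI = 81
VII = 7
81 × 7 = 567

DLXVII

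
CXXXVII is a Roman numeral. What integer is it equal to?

CXXXVII: C=100, X=10, X=10, X=10, V=5, I=1, I=1
100 + 10 + 10 + 10 + 5 + 1 + 1 = 137

137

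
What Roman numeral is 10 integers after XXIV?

XXIV = 24
24 + 10 = 34

XXXIV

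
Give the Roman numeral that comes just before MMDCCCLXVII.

MMDCCCLXVII = 2867, so the previous integer is 2867 - 1 = 2866

MMDCCCLXVI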